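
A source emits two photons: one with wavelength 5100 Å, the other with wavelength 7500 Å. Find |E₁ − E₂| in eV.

Using E = hc/λ: E₁ = 3.895 × 10^-19 J, E₂ = 2.649 × 10^-19 J.
|ΔE| = |3.895 × 10^-19 − 2.649 × 10^-19| = 1.25 × 10^-19 J = 0.778 eV.

0.778 eV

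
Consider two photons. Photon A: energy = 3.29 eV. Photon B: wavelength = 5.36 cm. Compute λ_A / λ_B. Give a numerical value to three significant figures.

λ_A = 3.769e-7 m (from energy = 3.29 eV, via λ = hc/E).
λ_B = 0.05360 m (from wavelength = 5.36 cm, via λ given directly).
Ratio = 3.769e-7 / 0.05360 = 7.03e-6.

7.03e-6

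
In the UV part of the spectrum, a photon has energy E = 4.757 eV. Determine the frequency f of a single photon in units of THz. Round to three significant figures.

Convert to SI: E = 4.757 eV = 7.6216 × 10^-19 J.
Since f = E/h for a photon, f = 1.150 × 10^15 Hz.
Converting to THz: f = 1150 THz ≈ 1150 THz.

1150 THz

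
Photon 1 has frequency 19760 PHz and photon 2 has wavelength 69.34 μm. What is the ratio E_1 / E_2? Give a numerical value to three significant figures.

4.57e6

E_1 = 1.309e-14 J (from frequency = 19760 PHz, via E = hf).
E_2 = 2.865e-21 J (from wavelength = 69.34 μm, via E = hc/λ).
Ratio = 1.309e-14 / 2.865e-21 = 4.57e6.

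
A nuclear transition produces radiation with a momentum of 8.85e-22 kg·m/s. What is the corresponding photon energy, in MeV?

Use c = 2.99792458e8 m/s, 1 eV = 1.602176634e-19 J.
Since E = pc for a photon, E = 2.653e-13 J.
Converting to MeV: E = 1.656 MeV ≈ 1.66 MeV.

1.66 MeV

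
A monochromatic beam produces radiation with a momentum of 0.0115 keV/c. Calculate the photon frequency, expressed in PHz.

Use h = 6.62607015e-34 J·s, c = 2.99792458e8 m/s, 1 eV = 1.602176634e-19 J.
Convert to SI: p = 0.0115 keV/c = 6.1459e-27 kg·m/s.
Apply f = pc/h: f = 2.781e15 Hz.
Converting to PHz: f = 2.781 PHz ≈ 2.78 PHz.

2.78 PHz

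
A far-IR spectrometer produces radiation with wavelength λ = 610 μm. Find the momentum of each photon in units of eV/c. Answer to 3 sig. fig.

Take h = 6.62607015 × 10^-34 J·s, c = 2.99792458 × 10^8 m/s, 1 eV = 1.602176634 × 10^-19 J.
First convert: λ = 610 μm = 6.1 × 10^-4 m.
Apply p = h/λ: p = 1.086 × 10^-30 kg·m/s.
Converting to eV/c: p = 0.002033 eV/c ≈ 2.03 × 10^-3 eV/c.

2.03 × 10^-3 eV/c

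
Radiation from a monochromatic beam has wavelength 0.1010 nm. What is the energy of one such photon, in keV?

12.3 keV

Use h = 6.62607015 × 10^-34 J·s, c = 2.99792458 × 10^8 m/s, 1 eV = 1.602176634 × 10^-19 J.
In SI units: λ = 0.1010 nm = 1.010 × 10^-10 m.
Since E = hc/λ for a photon, E = 1.967 × 10^-15 J.
Converting to keV: E = 12.28 keV ≈ 12.3 keV.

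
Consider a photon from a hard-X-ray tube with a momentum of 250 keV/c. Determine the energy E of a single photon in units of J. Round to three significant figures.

4.01e-14 J

In SI units: p = 250 keV/c = 1.3361e-22 kg·m/s.
For a photon E = pc, so E = 4.005e-14 J.
So E ≈ 4.01e-14 J.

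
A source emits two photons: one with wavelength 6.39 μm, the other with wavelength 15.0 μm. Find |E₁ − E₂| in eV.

0.111 eV

Using E = hc/λ: E₁ = 3.109 × 10^-20 J, E₂ = 1.324 × 10^-20 J.
|ΔE| = |3.109 × 10^-20 − 1.324 × 10^-20| = 1.78 × 10^-20 J = 0.111 eV.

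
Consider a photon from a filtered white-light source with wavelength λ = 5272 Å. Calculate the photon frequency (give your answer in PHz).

0.569 PHz

In SI units: λ = 5272 Å = 5.272 × 10^-7 m.
Apply f = c/λ: f = 5.687 × 10^14 Hz.
Converting to PHz: f = 0.5687 PHz ≈ 0.569 PHz.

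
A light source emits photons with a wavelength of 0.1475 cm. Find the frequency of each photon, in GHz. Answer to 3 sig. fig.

Use c = 2.99792458·10^8 m/s.
Convert to SI: λ = 0.1475 cm = 0.001475 m.
Since f = c/λ for a photon, f = 2.032·10^11 Hz.
Converting to GHz: f = 203.2 GHz ≈ 203 GHz.

203 GHz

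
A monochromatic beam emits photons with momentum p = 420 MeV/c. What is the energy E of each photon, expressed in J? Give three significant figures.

6.73e-11 J

In SI units: p = 420 MeV/c = 2.2446e-19 kg·m/s.
For a photon E = pc, so E = 6.729e-11 J.
So E ≈ 6.73e-11 J.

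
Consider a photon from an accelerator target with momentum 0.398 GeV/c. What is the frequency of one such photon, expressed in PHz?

9.62e7 PHz

(h = 6.62607015e-34 J·s, c = 2.99792458e8 m/s, 1 eV = 1.602176634e-19 J.)
In SI units: p = 0.398 GeV/c = 2.1270e-19 kg·m/s.
Apply f = pc/h: f = 9.624e22 Hz.
Converting to PHz: f = 9.624e7 PHz ≈ 9.62e7 PHz.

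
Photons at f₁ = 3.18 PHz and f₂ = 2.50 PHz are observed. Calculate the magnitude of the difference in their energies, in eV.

Using E = hf: E₁ = 2.107e-18 J, E₂ = 1.657e-18 J.
|ΔE| = |2.107e-18 − 1.657e-18| = 4.51e-19 J = 2.81 eV.

2.81 eV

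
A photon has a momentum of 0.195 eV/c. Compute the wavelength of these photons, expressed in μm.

6.36 μm

Use h = 6.62607015 × 10^-34 J·s, c = 2.99792458 × 10^8 m/s, 1 eV = 1.602176634 × 10^-19 J.
Convert to SI: p = 0.195 eV/c = 1.0421 × 10^-28 kg·m/s.
Since λ = h/p for a photon, λ = 6.358 × 10^-6 m.
Converting to μm: λ = 6.358 μm ≈ 6.36 μm.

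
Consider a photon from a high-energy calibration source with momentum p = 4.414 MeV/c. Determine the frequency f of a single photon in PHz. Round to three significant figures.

1.07 × 10^6 PHz

(h = 6.62607015 × 10^-34 J·s, c = 2.99792458 × 10^8 m/s, 1 eV = 1.602176634 × 10^-19 J.)
Convert to SI: p = 4.414 MeV/c = 2.3590 × 10^-21 kg·m/s.
Apply f = pc/h: f = 1.067 × 10^21 Hz.
Converting to PHz: f = 1.067 × 10^6 PHz ≈ 1.07 × 10^6 PHz.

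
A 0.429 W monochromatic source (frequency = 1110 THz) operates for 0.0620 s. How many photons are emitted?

Total energy: E_total = P·t = 0.429 × 0.0620 = 0.02660 J.
Per-photon energy: E = 7.355e-19 J.
N = E_total / E_photon = 3.62e16.

3.62e16 photons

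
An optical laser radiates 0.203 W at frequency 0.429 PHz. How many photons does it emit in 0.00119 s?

8.50e14 photons

Total energy: E_total = P·t = 0.203 × 0.00119 = 2.416e-4 J.
Per-photon energy: E = 2.843e-19 J.
N = E_total / E_photon = 8.50e14.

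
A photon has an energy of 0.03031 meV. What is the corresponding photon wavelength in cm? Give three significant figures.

4.09 cm

In SI units: E = 0.03031 meV = 4.8562e-24 J.
For a photon λ = hc/E, so λ = 0.04091 m.
Converting to cm: λ = 4.091 cm ≈ 4.09 cm.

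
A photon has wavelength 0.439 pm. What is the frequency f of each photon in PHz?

Use c = 2.99792458·10^8 m/s.
Convert to SI: λ = 0.439 pm = 4.39·10^-13 m.
Apply f = c/λ: f = 6.829·10^20 Hz.
Converting to PHz: f = 682900 PHz ≈ 6.83·10^5 PHz.

6.83·10^5 PHz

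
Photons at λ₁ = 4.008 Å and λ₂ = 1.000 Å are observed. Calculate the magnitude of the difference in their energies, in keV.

Using E = hc/λ: E₁ = 4.9562e-16 J, E₂ = 1.9864e-15 J.
|ΔE| = |4.9562e-16 − 1.9864e-15| = 1.49e-15 J = 9.31 keV.

9.31 keV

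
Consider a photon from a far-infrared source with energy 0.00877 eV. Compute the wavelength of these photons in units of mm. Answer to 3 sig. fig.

Take h = 6.62607015e-34 J·s, c = 2.99792458e8 m/s, 1 eV = 1.602176634e-19 J.
Convert to SI: E = 0.00877 eV = 1.4051e-21 J.
For a photon λ = hc/E, so λ = 1.414e-4 m.
Converting to mm: λ = 0.1414 mm ≈ 0.141 mm.

0.141 mm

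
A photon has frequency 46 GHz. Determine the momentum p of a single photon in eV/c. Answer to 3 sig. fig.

1.90e-4 eV/c

(h = 6.62607015e-34 J·s, c = 2.99792458e8 m/s, 1 eV = 1.602176634e-19 J.)
In SI units: f = 46 GHz = 4.6e10 Hz.
Apply p = hf/c: p = 1.017e-31 kg·m/s.
Converting to eV/c: p = 1.902e-4 eV/c ≈ 1.90e-4 eV/c.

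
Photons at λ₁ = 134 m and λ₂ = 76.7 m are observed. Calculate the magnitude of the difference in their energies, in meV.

Using E = hc/λ: E₁ = 1.482 × 10^-27 J, E₂ = 2.590 × 10^-27 J.
|ΔE| = |1.482 × 10^-27 − 2.590 × 10^-27| = 1.11 × 10^-27 J = 6.91 × 10^-6 meV.

6.91 × 10^-6 meV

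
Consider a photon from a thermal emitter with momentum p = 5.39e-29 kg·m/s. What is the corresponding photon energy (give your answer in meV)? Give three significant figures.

Since E = pc for a photon, E = 1.616e-20 J.
Converting to meV: E = 100.9 meV ≈ 101 meV.

101 meV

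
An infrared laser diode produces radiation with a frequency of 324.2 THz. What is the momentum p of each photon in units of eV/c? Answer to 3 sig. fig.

1.34 eV/c

In SI units: f = 324.2 THz = 3.242·10^14 Hz.
Apply p = hf/c: p = 7.166·10^-28 kg·m/s.
Converting to eV/c: p = 1.341 eV/c ≈ 1.34 eV/c.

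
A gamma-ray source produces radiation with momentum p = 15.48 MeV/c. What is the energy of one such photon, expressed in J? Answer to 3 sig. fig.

(c = 2.99792458e8 m/s, 1 eV = 1.602176634e-19 J.)
First convert: p = 15.48 MeV/c = 8.2730e-21 kg·m/s.
The photon relation is E = pc, giving E = 2.480e-12 J.
So E ≈ 2.48e-12 J.

2.48e-12 J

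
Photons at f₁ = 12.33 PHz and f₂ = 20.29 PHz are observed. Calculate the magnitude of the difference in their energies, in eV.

32.9 eV

Using E = hf: E₁ = 8.1699e-18 J, E₂ = 1.3444e-17 J.
|ΔE| = |8.1699e-18 − 1.3444e-17| = 5.27e-18 J = 32.9 eV.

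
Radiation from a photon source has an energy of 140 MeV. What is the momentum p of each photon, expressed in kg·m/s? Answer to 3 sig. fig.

7.48 × 10^-20 kg·m/s

Take c = 2.99792458 × 10^8 m/s, 1 eV = 1.602176634 × 10^-19 J.
First convert: E = 140 MeV = 2.2430 × 10^-11 J.
The photon relation is p = E/c, giving p = 7.482 × 10^-20 kg·m/s.
So p ≈ 7.48 × 10^-20 kg·m/s.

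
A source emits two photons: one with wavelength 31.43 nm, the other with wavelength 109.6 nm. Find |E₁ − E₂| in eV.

28.1 eV

Using E = hc/λ: E₁ = 6.3202 × 10^-18 J, E₂ = 1.8125 × 10^-18 J.
|ΔE| = |6.3202 × 10^-18 − 1.8125 × 10^-18| = 4.51 × 10^-18 J = 28.1 eV.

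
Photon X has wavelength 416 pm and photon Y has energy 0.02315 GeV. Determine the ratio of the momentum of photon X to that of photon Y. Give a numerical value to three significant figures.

p_X = 1.593e-24 kg·m/s (from wavelength = 416 pm, via p = h/λ).
p_Y = 1.237e-20 kg·m/s (from energy = 0.02315 GeV, via p = E/c).
Ratio = 1.593e-24 / 1.237e-20 = 1.29e-4.

1.29e-4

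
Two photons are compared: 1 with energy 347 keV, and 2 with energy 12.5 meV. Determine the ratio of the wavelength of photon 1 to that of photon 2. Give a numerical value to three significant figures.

3.60e-8

λ_1 = 3.573e-12 m (from energy = 347 keV, via λ = hc/E).
λ_2 = 9.919e-5 m (from energy = 12.5 meV, via λ = hc/E).
Ratio = 3.573e-12 / 9.919e-5 = 3.60e-8.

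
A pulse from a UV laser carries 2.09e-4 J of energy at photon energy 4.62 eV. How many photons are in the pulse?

Per-photon energy: E = 7.402e-19 J (from energy = 4.62 eV).
N = E_total / E_photon = 2.09e-4 J / 7.402e-19 J = 2.82e14.

2.82e14 photons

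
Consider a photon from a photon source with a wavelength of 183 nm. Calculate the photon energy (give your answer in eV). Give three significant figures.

In SI units: λ = 183 nm = 1.83 × 10^-7 m.
Apply E = hc/λ: E = 1.085 × 10^-18 J.
Converting to eV: E = 6.775 eV ≈ 6.78 eV.

6.78 eV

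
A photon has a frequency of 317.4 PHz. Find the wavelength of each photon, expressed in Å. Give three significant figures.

(c = 2.99792458 × 10^8 m/s.)
In SI units: f = 317.4 PHz = 3.174 × 10^17 Hz.
The photon relation is λ = c/f, giving λ = 9.445 × 10^-10 m.
Converting to Å: λ = 9.445 Å ≈ 9.45 Å.

9.45 Å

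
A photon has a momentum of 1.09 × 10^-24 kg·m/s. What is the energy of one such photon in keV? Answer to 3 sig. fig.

2.04 keV

For a photon E = pc, so E = 3.268 × 10^-16 J.
Converting to keV: E = 2.040 keV ≈ 2.04 keV.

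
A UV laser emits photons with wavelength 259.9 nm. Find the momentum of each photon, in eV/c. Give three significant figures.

In SI units: λ = 259.9 nm = 2.599 × 10^-7 m.
Since p = h/λ for a photon, p = 2.549 × 10^-27 kg·m/s.
Converting to eV/c: p = 4.770 eV/c ≈ 4.77 eV/c.

4.77 eV/c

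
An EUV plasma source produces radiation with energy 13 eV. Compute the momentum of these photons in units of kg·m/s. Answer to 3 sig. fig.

(c = 2.99792458e8 m/s, 1 eV = 1.602176634e-19 J.)
First convert: E = 13 eV = 2.0828e-18 J.
For a photon p = E/c, so p = 6.948e-27 kg·m/s.
So p ≈ 6.95e-27 kg·m/s.

6.95e-27 kg·m/s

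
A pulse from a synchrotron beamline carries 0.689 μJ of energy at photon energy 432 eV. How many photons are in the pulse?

Per-photon energy: E = 6.921 × 10^-17 J (from energy = 432 eV).
N = E_total / E_photon = 6.89 × 10^-7 J / 6.921 × 10^-17 J = 9.95 × 10^9.

9.95 × 10^9 photons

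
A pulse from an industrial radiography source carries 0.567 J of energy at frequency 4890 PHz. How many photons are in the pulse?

Per-photon energy: E = 3.240·10^-15 J (from frequency = 4890 PHz).
N = E_total / E_photon = 0.567 J / 3.240·10^-15 J = 1.75·10^14.

1.75·10^14 photons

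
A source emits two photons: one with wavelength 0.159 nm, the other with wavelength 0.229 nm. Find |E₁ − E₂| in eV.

Using E = hc/λ: E₁ = 1.249e-15 J, E₂ = 8.674e-16 J.
|ΔE| = |1.249e-15 − 8.674e-16| = 3.82e-16 J = 2380 eV.

2380 eV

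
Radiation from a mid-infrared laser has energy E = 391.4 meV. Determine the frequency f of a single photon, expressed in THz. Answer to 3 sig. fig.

94.6 THz

(h = 6.62607015 × 10^-34 J·s, 1 eV = 1.602176634 × 10^-19 J.)
In SI units: E = 391.4 meV = 6.2709 × 10^-20 J.
Apply f = E/h: f = 9.464 × 10^13 Hz.
Converting to THz: f = 94.64 THz ≈ 94.6 THz.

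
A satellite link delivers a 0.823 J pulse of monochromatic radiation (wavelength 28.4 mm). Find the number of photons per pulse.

Per-photon energy: E = 6.995e-24 J (from wavelength = 28.4 mm).
N = E_total / E_photon = 0.823 J / 6.995e-24 J = 1.18e23.

1.18e23 photons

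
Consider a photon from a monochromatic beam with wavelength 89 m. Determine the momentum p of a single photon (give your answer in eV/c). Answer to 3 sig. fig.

(h = 6.62607015e-34 J·s, c = 2.99792458e8 m/s, 1 eV = 1.602176634e-19 J.)
Since p = h/λ for a photon, p = 7.445e-36 kg·m/s.
Converting to eV/c: p = 1.393e-8 eV/c ≈ 1.39e-8 eV/c.

1.39e-8 eV/c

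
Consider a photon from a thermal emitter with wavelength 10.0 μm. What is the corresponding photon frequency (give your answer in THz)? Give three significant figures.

30.0 THz

Take c = 2.99792458e8 m/s.
Convert to SI: λ = 10.0 μm = 1.00e-5 m.
Since f = c/λ for a photon, f = 2.998e13 Hz.
Converting to THz: f = 29.98 THz ≈ 30.0 THz.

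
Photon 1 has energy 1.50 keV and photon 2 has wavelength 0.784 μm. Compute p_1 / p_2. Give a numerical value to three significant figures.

p_1 = 8.016 × 10^-25 kg·m/s (from energy = 1.50 keV, via p = E/c).
p_2 = 8.452 × 10^-28 kg·m/s (from wavelength = 0.784 μm, via p = h/λ).
Ratio = 8.016 × 10^-25 / 8.452 × 10^-28 = 949.

949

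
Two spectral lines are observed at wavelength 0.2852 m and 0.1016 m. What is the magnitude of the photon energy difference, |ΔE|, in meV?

Using E = hc/λ: E₁ = 6.9651e-25 J, E₂ = 1.9552e-24 J.
|ΔE| = |6.9651e-25 − 1.9552e-24| = 1.26e-24 J = 7.86e-3 meV.

7.86e-3 meV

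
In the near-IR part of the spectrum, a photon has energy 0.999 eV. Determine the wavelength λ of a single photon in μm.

1.24 μm

Use h = 6.62607015e-34 J·s, c = 2.99792458e8 m/s, 1 eV = 1.602176634e-19 J.
First convert: E = 0.999 eV = 1.6006e-19 J.
For a photon λ = hc/E, so λ = 1.241e-6 m.
Converting to μm: λ = 1.241 μm ≈ 1.24 μm.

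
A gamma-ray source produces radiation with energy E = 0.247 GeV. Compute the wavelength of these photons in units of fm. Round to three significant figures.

5.02 fm

Take h = 6.62607015 × 10^-34 J·s, c = 2.99792458 × 10^8 m/s, 1 eV = 1.602176634 × 10^-19 J.
In SI units: E = 0.247 GeV = 3.9574 × 10^-11 J.
Since λ = hc/E for a photon, λ = 5.020 × 10^-15 m.
Converting to fm: λ = 5.020 fm ≈ 5.02 fm.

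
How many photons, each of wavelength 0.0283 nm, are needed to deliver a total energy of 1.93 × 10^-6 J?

2.75 × 10^8 photons

Per-photon energy: E = 7.019 × 10^-15 J (from wavelength = 0.0283 nm).
N = E_total / E_photon = 1.93 × 10^-6 J / 7.019 × 10^-15 J = 2.75 × 10^8.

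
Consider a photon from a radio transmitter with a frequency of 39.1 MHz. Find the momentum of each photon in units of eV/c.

1.62·10^-7 eV/c

First convert: f = 39.1 MHz = 3.91·10^7 Hz.
For a photon p = hf/c, so p = 8.642·10^-35 kg·m/s.
Converting to eV/c: p = 1.617·10^-7 eV/c ≈ 1.62·10^-7 eV/c.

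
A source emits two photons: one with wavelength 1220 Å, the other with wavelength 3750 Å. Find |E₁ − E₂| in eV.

6.86 eV

Using E = hc/λ: E₁ = 1.628e-18 J, E₂ = 5.297e-19 J.
|ΔE| = |1.628e-18 − 5.297e-19| = 1.10e-18 J = 6.86 eV.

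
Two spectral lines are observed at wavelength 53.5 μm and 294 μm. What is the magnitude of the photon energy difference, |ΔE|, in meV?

19.0 meV

Using E = hc/λ: E₁ = 3.713 × 10^-21 J, E₂ = 6.757 × 10^-22 J.
|ΔE| = |3.713 × 10^-21 − 6.757 × 10^-22| = 3.04 × 10^-21 J = 19.0 meV.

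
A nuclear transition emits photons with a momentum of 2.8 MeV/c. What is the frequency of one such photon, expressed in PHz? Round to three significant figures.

6.77 × 10^5 PHz

In SI units: p = 2.8 MeV/c = 1.4964 × 10^-21 kg·m/s.
For a photon f = pc/h, so f = 6.770 × 10^20 Hz.
Converting to PHz: f = 677000 PHz ≈ 6.77 × 10^5 PHz.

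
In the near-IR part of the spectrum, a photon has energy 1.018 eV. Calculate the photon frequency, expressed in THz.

246 THz

Use h = 6.62607015 × 10^-34 J·s, 1 eV = 1.602176634 × 10^-19 J.
Convert to SI: E = 1.018 eV = 1.6310 × 10^-19 J.
Since f = E/h for a photon, f = 2.462 × 10^14 Hz.
Converting to THz: f = 246.2 THz ≈ 246 THz.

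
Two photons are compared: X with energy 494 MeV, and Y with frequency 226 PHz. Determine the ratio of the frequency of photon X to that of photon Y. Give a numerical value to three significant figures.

5.29e5

f_X = 1.194e23 Hz (from energy = 494 MeV, via f = E/h).
f_Y = 2.260e17 Hz (from frequency = 226 PHz, via f given directly).
Ratio = 1.194e23 / 2.260e17 = 5.29e5.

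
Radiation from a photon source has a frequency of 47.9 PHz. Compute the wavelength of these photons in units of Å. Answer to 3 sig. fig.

(c = 2.99792458e8 m/s.)
First convert: f = 47.9 PHz = 4.79e16 Hz.
For a photon λ = c/f, so λ = 6.259e-9 m.
Converting to Å: λ = 62.59 Å ≈ 62.6 Å.

62.6 Å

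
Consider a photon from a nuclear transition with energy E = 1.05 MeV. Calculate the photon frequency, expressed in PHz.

2.54 × 10^5 PHz

First convert: E = 1.05 MeV = 1.6823 × 10^-13 J.
Apply f = E/h: f = 2.539 × 10^20 Hz.
Converting to PHz: f = 253900 PHz ≈ 2.54 × 10^5 PHz.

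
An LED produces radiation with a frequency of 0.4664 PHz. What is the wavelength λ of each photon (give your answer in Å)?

Convert to SI: f = 0.4664 PHz = 4.664e14 Hz.
Apply λ = c/f: λ = 6.428e-7 m.
Converting to Å: λ = 6428 Å ≈ 6430 Å.

6430 Å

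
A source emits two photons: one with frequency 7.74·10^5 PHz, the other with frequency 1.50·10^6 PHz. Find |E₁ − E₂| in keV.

3000 keV

Using E = hf: E₁ = 5.129·10^-13 J, E₂ = 9.939·10^-13 J.
|ΔE| = |5.129·10^-13 − 9.939·10^-13| = 4.81·10^-13 J = 3000 keV.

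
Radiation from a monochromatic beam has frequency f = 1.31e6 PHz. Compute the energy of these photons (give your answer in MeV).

5.42 MeV

Use h = 6.62607015e-34 J·s, 1 eV = 1.602176634e-19 J.
Convert to SI: f = 1.31e6 PHz = 1.31e21 Hz.
The photon relation is E = hf, giving E = 8.680e-13 J.
Converting to MeV: E = 5.418 MeV ≈ 5.42 MeV.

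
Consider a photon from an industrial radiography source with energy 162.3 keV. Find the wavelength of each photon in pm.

First convert: E = 162.3 keV = 2.6003 × 10^-14 J.
The photon relation is λ = hc/E, giving λ = 7.639 × 10^-12 m.
Converting to pm: λ = 7.639 pm ≈ 7.64 pm.

7.64 pm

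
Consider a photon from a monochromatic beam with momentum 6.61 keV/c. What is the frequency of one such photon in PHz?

1600 PHz

In SI units: p = 6.61 keV/c = 3.5326·10^-24 kg·m/s.
The photon relation is f = pc/h, giving f = 1.598·10^18 Hz.
Converting to PHz: f = 1598 PHz ≈ 1600 PHz.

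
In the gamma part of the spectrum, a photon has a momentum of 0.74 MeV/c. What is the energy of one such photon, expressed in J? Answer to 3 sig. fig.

Take c = 2.99792458e8 m/s, 1 eV = 1.602176634e-19 J.
In SI units: p = 0.74 MeV/c = 3.9548e-22 kg·m/s.
The photon relation is E = pc, giving E = 1.186e-13 J.
So E ≈ 1.19e-13 J.

1.19e-13 J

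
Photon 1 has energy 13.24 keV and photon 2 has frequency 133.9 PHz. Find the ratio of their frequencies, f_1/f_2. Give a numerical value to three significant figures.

23.9

f_1 = 3.201e18 Hz (from energy = 13.24 keV, via f = E/h).
f_2 = 1.339e17 Hz (from frequency = 133.9 PHz, via f given directly).
Ratio = 3.201e18 / 1.339e17 = 23.9.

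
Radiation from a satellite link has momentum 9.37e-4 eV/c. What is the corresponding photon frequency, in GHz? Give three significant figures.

Take h = 6.62607015e-34 J·s, c = 2.99792458e8 m/s, 1 eV = 1.602176634e-19 J.
First convert: p = 9.37e-4 eV/c = 5.0076e-31 kg·m/s.
For a photon f = pc/h, so f = 2.266e11 Hz.
Converting to GHz: f = 226.6 GHz ≈ 227 GHz.

227 GHz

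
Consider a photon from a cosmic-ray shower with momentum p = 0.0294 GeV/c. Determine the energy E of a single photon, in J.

4.71 × 10^-12 J

Take c = 2.99792458 × 10^8 m/s, 1 eV = 1.602176634 × 10^-19 J.
In SI units: p = 0.0294 GeV/c = 1.5712 × 10^-20 kg·m/s.
For a photon E = pc, so E = 4.710 × 10^-12 J.
So E ≈ 4.71 × 10^-12 J.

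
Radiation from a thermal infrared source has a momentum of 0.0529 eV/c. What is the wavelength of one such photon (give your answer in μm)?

23.4 μm

Take h = 6.62607015e-34 J·s, c = 2.99792458e8 m/s, 1 eV = 1.602176634e-19 J.
First convert: p = 0.0529 eV/c = 2.8271e-29 kg·m/s.
For a photon λ = h/p, so λ = 2.344e-5 m.
Converting to μm: λ = 23.44 μm ≈ 23.4 μm.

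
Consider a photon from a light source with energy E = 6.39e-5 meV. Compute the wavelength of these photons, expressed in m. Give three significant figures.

19.4 m

Use h = 6.62607015e-34 J·s, c = 2.99792458e8 m/s, 1 eV = 1.602176634e-19 J.
In SI units: E = 6.39e-5 meV = 1.0238e-26 J.
For a photon λ = hc/E, so λ = 19.40 m.
So λ ≈ 19.4 m.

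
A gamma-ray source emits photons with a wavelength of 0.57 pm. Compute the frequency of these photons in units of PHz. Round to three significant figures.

Take c = 2.99792458e8 m/s.
Convert to SI: λ = 0.57 pm = 5.7e-13 m.
Apply f = c/λ: f = 5.260e20 Hz.
Converting to PHz: f = 526000 PHz ≈ 5.26e5 PHz.

5.26e5 PHz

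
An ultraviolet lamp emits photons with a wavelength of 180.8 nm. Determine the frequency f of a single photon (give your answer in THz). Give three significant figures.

Use c = 2.99792458 × 10^8 m/s.
First convert: λ = 180.8 nm = 1.808 × 10^-7 m.
The photon relation is f = c/λ, giving f = 1.658 × 10^15 Hz.
Converting to THz: f = 1658 THz ≈ 1660 THz.

1660 THz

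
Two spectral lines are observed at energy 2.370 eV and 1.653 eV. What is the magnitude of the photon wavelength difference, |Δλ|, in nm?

227 nm

Using λ = hc/E: λ₁ = 5.2314e-7 m, λ₂ = 7.5006e-7 m.
|Δλ| = |5.2314e-7 − 7.5006e-7| = 2.27e-7 m = 227 nm.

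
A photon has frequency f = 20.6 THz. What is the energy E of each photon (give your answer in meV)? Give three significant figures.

First convert: f = 20.6 THz = 2.06 × 10^13 Hz.
Since E = hf for a photon, E = 1.365 × 10^-20 J.
Converting to meV: E = 85.19 meV ≈ 85.2 meV.

85.2 meV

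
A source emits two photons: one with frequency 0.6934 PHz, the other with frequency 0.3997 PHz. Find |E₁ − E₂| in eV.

1.21 eV

Using E = hf: E₁ = 4.5945e-19 J, E₂ = 2.6484e-19 J.
|ΔE| = |4.5945e-19 − 2.6484e-19| = 1.95e-19 J = 1.21 eV.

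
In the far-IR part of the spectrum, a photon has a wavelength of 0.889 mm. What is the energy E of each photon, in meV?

Convert to SI: λ = 0.889 mm = 8.89·10^-4 m.
Since E = hc/λ for a photon, E = 2.234·10^-22 J.
Converting to meV: E = 1.395 meV ≈ 1.39 meV.

1.39 meV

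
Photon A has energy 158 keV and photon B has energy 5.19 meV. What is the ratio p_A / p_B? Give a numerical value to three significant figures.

p_A = 8.444 × 10^-23 kg·m/s (from energy = 158 keV, via p = E/c).
p_B = 2.774 × 10^-30 kg·m/s (from energy = 5.19 meV, via p = E/c).
Ratio = 8.444 × 10^-23 / 2.774 × 10^-30 = 3.04 × 10^7.

3.04 × 10^7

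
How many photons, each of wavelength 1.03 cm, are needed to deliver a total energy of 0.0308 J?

Per-photon energy: E = 1.929e-23 J (from wavelength = 1.03 cm).
N = E_total / E_photon = 0.0308 J / 1.929e-23 J = 1.60e21.

1.60e21 photons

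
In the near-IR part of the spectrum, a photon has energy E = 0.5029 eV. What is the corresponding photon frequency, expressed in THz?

122 THz

Use h = 6.62607015 × 10^-34 J·s, 1 eV = 1.602176634 × 10^-19 J.
Convert to SI: E = 0.5029 eV = 8.0573 × 10^-20 J.
Apply f = E/h: f = 1.216 × 10^14 Hz.
Converting to THz: f = 121.6 THz ≈ 122 THz.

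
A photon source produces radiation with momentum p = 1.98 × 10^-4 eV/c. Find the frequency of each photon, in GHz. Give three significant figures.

First convert: p = 1.98 × 10^-4 eV/c = 1.0582 × 10^-31 kg·m/s.
The photon relation is f = pc/h, giving f = 4.788 × 10^10 Hz.
Converting to GHz: f = 47.88 GHz ≈ 47.9 GHz.

47.9 GHz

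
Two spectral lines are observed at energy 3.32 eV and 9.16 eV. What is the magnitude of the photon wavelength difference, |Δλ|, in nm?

Using λ = hc/E: λ₁ = 3.734e-7 m, λ₂ = 1.354e-7 m.
|Δλ| = |3.734e-7 − 1.354e-7| = 2.38e-7 m = 238 nm.

238 nm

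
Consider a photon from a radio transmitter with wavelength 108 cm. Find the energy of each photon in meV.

1.15e-3 meV

Convert to SI: λ = 108 cm = 1.08 m.
The photon relation is E = hc/λ, giving E = 1.839e-25 J.
Converting to meV: E = 0.001148 meV ≈ 1.15e-3 meV.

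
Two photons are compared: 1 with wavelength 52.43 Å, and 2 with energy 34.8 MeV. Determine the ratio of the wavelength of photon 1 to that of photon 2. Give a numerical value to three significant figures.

1.47·10^5

λ_1 = 5.243·10^-9 m (from wavelength = 52.43 Å, via λ given directly).
λ_2 = 3.563·10^-14 m (from energy = 34.8 MeV, via λ = hc/E).
Ratio = 5.243·10^-9 / 3.563·10^-14 = 1.47·10^5.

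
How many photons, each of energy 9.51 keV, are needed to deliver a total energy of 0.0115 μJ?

7.55 × 10^6 photons

Per-photon energy: E = 1.524 × 10^-15 J (from energy = 9.51 keV).
N = E_total / E_photon = 1.15 × 10^-8 J / 1.524 × 10^-15 J = 7.55 × 10^6.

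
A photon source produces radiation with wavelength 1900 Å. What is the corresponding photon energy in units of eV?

(h = 6.62607015·10^-34 J·s, c = 2.99792458·10^8 m/s, 1 eV = 1.602176634·10^-19 J.)
First convert: λ = 1900 Å = 1.90·10^-7 m.
Since E = hc/λ for a photon, E = 1.045·10^-18 J.
Converting to eV: E = 6.525 eV ≈ 6.53 eV.

6.53 eV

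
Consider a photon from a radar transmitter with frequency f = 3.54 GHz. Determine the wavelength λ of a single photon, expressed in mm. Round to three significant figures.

84.7 mm

Take c = 2.99792458 × 10^8 m/s.
First convert: f = 3.54 GHz = 3.54 × 10^9 Hz.
For a photon λ = c/f, so λ = 0.08469 m.
Converting to mm: λ = 84.69 mm ≈ 84.7 mm.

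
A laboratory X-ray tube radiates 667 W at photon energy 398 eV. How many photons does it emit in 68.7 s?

Total energy: E_total = P·t = 667 × 68.7 = 45820 J.
Per-photon energy: E = 6.377e-17 J.
N = E_total / E_photon = 7.19e20.

7.19e20 photons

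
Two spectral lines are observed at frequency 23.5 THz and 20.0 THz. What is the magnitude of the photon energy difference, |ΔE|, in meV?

Using E = hf: E₁ = 1.557 × 10^-20 J, E₂ = 1.325 × 10^-20 J.
|ΔE| = |1.557 × 10^-20 − 1.325 × 10^-20| = 2.32 × 10^-21 J = 14.5 meV.

14.5 meV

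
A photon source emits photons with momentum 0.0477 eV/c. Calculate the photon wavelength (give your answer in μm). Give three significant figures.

Use h = 6.62607015e-34 J·s, c = 2.99792458e8 m/s, 1 eV = 1.602176634e-19 J.
Convert to SI: p = 0.0477 eV/c = 2.5492e-29 kg·m/s.
For a photon λ = h/p, so λ = 2.599e-5 m.
Converting to μm: λ = 25.99 μm ≈ 26.0 μm.

26.0 μm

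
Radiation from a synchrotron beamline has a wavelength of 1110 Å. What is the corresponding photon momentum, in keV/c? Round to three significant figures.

0.0112 keV/c

Take h = 6.62607015·10^-34 J·s, c = 2.99792458·10^8 m/s, 1 eV = 1.602176634·10^-19 J.
In SI units: λ = 1110 Å = 1.11·10^-7 m.
Since p = h/λ for a photon, p = 5.969·10^-27 kg·m/s.
Converting to keV/c: p = 0.01117 keV/c ≈ 0.0112 keV/c.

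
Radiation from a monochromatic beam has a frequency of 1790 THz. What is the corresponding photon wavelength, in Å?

Take c = 2.99792458 × 10^8 m/s.
First convert: f = 1790 THz = 1.790 × 10^15 Hz.
Since λ = c/f for a photon, λ = 1.675 × 10^-7 m.
Converting to Å: λ = 1675 Å ≈ 1670 Å.

1670 Å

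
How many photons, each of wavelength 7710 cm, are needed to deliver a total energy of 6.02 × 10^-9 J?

2.34 × 10^18 photons

Per-photon energy: E = 2.576 × 10^-27 J (from wavelength = 7710 cm).
N = E_total / E_photon = 6.02 × 10^-9 J / 2.576 × 10^-27 J = 2.34 × 10^18.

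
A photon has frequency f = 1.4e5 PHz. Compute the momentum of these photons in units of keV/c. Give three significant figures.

579 keV/c

Convert to SI: f = 1.4e5 PHz = 1.4e20 Hz.
Apply p = hf/c: p = 3.094e-22 kg·m/s.
Converting to keV/c: p = 579.0 keV/c ≈ 579 keV/c.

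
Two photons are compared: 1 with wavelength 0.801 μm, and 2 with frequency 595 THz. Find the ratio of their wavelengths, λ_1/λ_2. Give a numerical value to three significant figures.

1.59

λ_1 = 8.010 × 10^-7 m (from wavelength = 0.801 μm, via λ given directly).
λ_2 = 5.039 × 10^-7 m (from frequency = 595 THz, via λ = c/f).
Ratio = 8.010 × 10^-7 / 5.039 × 10^-7 = 1.59.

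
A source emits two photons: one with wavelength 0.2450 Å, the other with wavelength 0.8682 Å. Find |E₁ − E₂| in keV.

36.3 keV

Using E = hc/λ: E₁ = 8.1079·10^-15 J, E₂ = 2.2880·10^-15 J.
|ΔE| = |8.1079·10^-15 − 2.2880·10^-15| = 5.82·10^-15 J = 36.3 keV.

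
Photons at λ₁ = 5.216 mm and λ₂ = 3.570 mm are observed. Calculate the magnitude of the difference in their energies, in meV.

Using E = hc/λ: E₁ = 3.8084·10^-23 J, E₂ = 5.5643·10^-23 J.
|ΔE| = |3.8084·10^-23 − 5.5643·10^-23| = 1.76·10^-23 J = 0.110 meV.

0.110 meV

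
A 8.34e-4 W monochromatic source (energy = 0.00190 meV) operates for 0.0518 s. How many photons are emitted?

1.42e20 photons

Total energy: E_total = P·t = 8.34e-4 × 0.0518 = 4.320e-5 J.
Per-photon energy: E = 3.044e-25 J.
N = E_total / E_photon = 1.42e20.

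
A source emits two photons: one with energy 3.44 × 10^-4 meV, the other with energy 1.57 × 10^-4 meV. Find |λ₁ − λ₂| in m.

Using λ = hc/E: λ₁ = 3.604 m, λ₂ = 7.897 m.
|Δλ| = |3.604 − 7.897| = 4.29 m.

4.29 m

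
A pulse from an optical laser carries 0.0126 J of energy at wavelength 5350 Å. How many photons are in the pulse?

3.39 × 10^16 photons

Per-photon energy: E = 3.713 × 10^-19 J (from wavelength = 5350 Å).
N = E_total / E_photon = 0.0126 J / 3.713 × 10^-19 J = 3.39 × 10^16.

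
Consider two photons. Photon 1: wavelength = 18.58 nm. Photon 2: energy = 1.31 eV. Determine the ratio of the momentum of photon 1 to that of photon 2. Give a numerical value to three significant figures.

p_1 = 3.566e-26 kg·m/s (from wavelength = 18.58 nm, via p = h/λ).
p_2 = 7.001e-28 kg·m/s (from energy = 1.31 eV, via p = E/c).
Ratio = 3.566e-26 / 7.001e-28 = 50.9.

50.9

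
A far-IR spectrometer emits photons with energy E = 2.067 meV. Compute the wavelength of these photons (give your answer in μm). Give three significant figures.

600 μm

In SI units: E = 2.067 meV = 3.3117 × 10^-22 J.
Apply λ = hc/E: λ = 5.998 × 10^-4 m.
Converting to μm: λ = 599.8 μm ≈ 600 μm.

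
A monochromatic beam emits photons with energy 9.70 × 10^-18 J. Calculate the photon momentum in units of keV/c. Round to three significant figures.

0.0605 keV/c

(c = 2.99792458 × 10^8 m/s, 1 eV = 1.602176634 × 10^-19 J.)
The photon relation is p = E/c, giving p = 3.236 × 10^-26 kg·m/s.
Converting to keV/c: p = 0.06054 keV/c ≈ 0.0605 keV/c.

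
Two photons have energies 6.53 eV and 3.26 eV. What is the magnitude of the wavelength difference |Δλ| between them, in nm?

Using λ = hc/E: λ₁ = 1.899e-7 m, λ₂ = 3.803e-7 m.
|Δλ| = |1.899e-7 − 3.803e-7| = 1.90e-7 m = 190 nm.

190 nm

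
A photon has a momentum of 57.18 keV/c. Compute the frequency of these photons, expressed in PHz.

1.38 × 10^4 PHz

First convert: p = 57.18 keV/c = 3.0559 × 10^-23 kg·m/s.
Since f = pc/h for a photon, f = 1.383 × 10^19 Hz.
Converting to PHz: f = 13830 PHz ≈ 1.38 × 10^4 PHz.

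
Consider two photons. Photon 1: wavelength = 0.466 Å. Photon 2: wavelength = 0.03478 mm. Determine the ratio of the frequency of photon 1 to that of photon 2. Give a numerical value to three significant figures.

7.46·10^5

f_1 = 6.433·10^18 Hz (from wavelength = 0.466 Å, via f = c/λ).
f_2 = 8.620·10^12 Hz (from wavelength = 0.03478 mm, via f = c/λ).
Ratio = 6.433·10^18 / 8.620·10^12 = 7.46·10^5.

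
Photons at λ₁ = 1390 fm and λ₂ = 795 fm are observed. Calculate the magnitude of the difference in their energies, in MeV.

0.668 MeV

Using E = hc/λ: E₁ = 1.429e-13 J, E₂ = 2.499e-13 J.
|ΔE| = |1.429e-13 − 2.499e-13| = 1.07e-13 J = 0.668 MeV.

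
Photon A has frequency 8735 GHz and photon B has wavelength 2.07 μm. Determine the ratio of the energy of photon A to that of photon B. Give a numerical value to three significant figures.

E_A = 5.788·10^-21 J (from frequency = 8735 GHz, via E = hf).
E_B = 9.596·10^-20 J (from wavelength = 2.07 μm, via E = hc/λ).
Ratio = 5.788·10^-21 / 9.596·10^-20 = 0.0603.

0.0603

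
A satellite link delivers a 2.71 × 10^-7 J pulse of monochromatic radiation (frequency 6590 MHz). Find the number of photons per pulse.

6.21 × 10^16 photons

Per-photon energy: E = 4.367 × 10^-24 J (from frequency = 6590 MHz).
N = E_total / E_photon = 2.71 × 10^-7 J / 4.367 × 10^-24 J = 6.21 × 10^16.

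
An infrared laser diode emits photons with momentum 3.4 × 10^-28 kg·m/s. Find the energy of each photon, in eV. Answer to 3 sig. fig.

0.636 eV

Take c = 2.99792458 × 10^8 m/s, 1 eV = 1.602176634 × 10^-19 J.
Apply E = pc: E = 1.019 × 10^-19 J.
Converting to eV: E = 0.6362 eV ≈ 0.636 eV.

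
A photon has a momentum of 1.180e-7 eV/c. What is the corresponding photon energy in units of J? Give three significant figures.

1.89e-26 J

(c = 2.99792458e8 m/s, 1 eV = 1.602176634e-19 J.)
First convert: p = 1.180e-7 eV/c = 6.3063e-35 kg·m/s.
Since E = pc for a photon, E = 1.891e-26 J.
So E ≈ 1.89e-26 J.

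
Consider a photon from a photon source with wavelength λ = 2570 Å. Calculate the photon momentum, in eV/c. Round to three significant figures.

4.82 eV/c

(h = 6.62607015·10^-34 J·s, c = 2.99792458·10^8 m/s, 1 eV = 1.602176634·10^-19 J.)
First convert: λ = 2570 Å = 2.57·10^-7 m.
Apply p = h/λ: p = 2.578·10^-27 kg·m/s.
Converting to eV/c: p = 4.824 eV/c ≈ 4.82 eV/c.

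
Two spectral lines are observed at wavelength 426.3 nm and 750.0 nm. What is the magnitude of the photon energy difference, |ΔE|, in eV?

1.26 eV

Using E = hc/λ: E₁ = 4.6597 × 10^-19 J, E₂ = 2.6486 × 10^-19 J.
|ΔE| = |4.6597 × 10^-19 − 2.6486 × 10^-19| = 2.01 × 10^-19 J = 1.26 eV.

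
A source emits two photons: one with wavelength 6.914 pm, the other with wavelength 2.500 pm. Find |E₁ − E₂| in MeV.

0.317 MeV

Using E = hc/λ: E₁ = 2.8731 × 10^-14 J, E₂ = 7.9458 × 10^-14 J.
|ΔE| = |2.8731 × 10^-14 − 7.9458 × 10^-14| = 5.07 × 10^-14 J = 0.317 MeV.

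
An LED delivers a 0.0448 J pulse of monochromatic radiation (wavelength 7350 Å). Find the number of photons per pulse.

1.66e17 photons

Per-photon energy: E = 2.703e-19 J (from wavelength = 7350 Å).
N = E_total / E_photon = 0.0448 J / 2.703e-19 J = 1.66e17.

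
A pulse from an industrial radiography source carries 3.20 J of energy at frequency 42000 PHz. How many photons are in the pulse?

1.15e14 photons

Per-photon energy: E = 2.783e-14 J (from frequency = 42000 PHz).
N = E_total / E_photon = 3.20 J / 2.783e-14 J = 1.15e14.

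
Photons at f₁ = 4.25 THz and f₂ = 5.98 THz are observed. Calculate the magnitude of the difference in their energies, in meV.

7.15 meV

Using E = hf: E₁ = 2.816e-21 J, E₂ = 3.962e-21 J.
|ΔE| = |2.816e-21 − 3.962e-21| = 1.15e-21 J = 7.15 meV.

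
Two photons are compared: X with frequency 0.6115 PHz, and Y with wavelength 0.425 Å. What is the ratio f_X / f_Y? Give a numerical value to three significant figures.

f_X = 6.115e14 Hz (from frequency = 0.6115 PHz, via f given directly).
f_Y = 7.054e18 Hz (from wavelength = 0.425 Å, via f = c/λ).
Ratio = 6.115e14 / 7.054e18 = 8.67e-5.

8.67e-5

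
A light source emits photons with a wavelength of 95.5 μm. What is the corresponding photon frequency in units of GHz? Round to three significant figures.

First convert: λ = 95.5 μm = 9.55e-5 m.
For a photon f = c/λ, so f = 3.139e12 Hz.
Converting to GHz: f = 3139 GHz ≈ 3140 GHz.

3140 GHz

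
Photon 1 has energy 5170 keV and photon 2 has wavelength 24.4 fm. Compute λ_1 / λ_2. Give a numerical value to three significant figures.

λ_1 = 2.398e-13 m (from energy = 5170 keV, via λ = hc/E).
λ_2 = 2.440e-14 m (from wavelength = 24.4 fm, via λ given directly).
Ratio = 2.398e-13 / 2.440e-14 = 9.83.

9.83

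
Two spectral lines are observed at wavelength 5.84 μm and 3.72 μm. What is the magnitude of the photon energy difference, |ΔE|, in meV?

121 meV

Using E = hc/λ: E₁ = 3.401e-20 J, E₂ = 5.340e-20 J.
|ΔE| = |3.401e-20 − 5.340e-20| = 1.94e-20 J = 121 meV.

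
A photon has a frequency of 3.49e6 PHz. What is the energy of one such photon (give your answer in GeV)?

0.0144 GeV

Take h = 6.62607015e-34 J·s, 1 eV = 1.602176634e-19 J.
Convert to SI: f = 3.49e6 PHz = 3.49e21 Hz.
Since E = hf for a photon, E = 2.312e-12 J.
Converting to GeV: E = 0.01443 GeV ≈ 0.0144 GeV.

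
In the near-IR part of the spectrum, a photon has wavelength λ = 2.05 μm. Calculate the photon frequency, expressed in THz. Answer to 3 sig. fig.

In SI units: λ = 2.05 μm = 2.05e-6 m.
The photon relation is f = c/λ, giving f = 1.462e14 Hz.
Converting to THz: f = 146.2 THz ≈ 146 THz.

146 THz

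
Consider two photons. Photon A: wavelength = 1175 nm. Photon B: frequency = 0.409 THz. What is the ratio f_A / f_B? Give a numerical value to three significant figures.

624

f_A = 2.551·10^14 Hz (from wavelength = 1175 nm, via f = c/λ).
f_B = 4.090·10^11 Hz (from frequency = 0.409 THz, via f given directly).
Ratio = 2.551·10^14 / 4.090·10^11 = 624.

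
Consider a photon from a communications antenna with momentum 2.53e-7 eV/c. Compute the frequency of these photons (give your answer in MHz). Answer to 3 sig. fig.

61.2 MHz

First convert: p = 2.53e-7 eV/c = 1.3521e-34 kg·m/s.
The photon relation is f = pc/h, giving f = 6.118e7 Hz.
Converting to MHz: f = 61.18 MHz ≈ 61.2 MHz.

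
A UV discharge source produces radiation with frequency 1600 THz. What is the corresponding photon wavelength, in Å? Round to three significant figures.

(c = 2.99792458 × 10^8 m/s.)
Convert to SI: f = 1600 THz = 1.6 × 10^15 Hz.
Since λ = c/f for a photon, λ = 1.874 × 10^-7 m.
Converting to Å: λ = 1874 Å ≈ 1870 Å.

1870 Å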